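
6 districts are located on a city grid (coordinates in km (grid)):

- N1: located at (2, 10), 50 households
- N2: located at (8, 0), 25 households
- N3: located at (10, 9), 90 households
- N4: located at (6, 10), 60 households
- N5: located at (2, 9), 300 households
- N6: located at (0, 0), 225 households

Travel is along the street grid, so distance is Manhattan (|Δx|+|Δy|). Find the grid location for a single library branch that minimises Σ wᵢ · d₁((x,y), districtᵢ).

(2, 9)

Manhattan distance separates: Σwᵢ(|x−xᵢ|+|y−yᵢ|) = Σwᵢ|x−xᵢ| + Σwᵢ|y−yᵢ|, so x and y are optimised independently as 1-D weighted medians.
Total weight W = 750; half = 375.
x-coordinate, sorted with cumulative weight:
  x=0 (N6, w=225) cum 225
  x=2 (N1, w=50) cum 275
  x=2 (N5, w=300) cum 575  ← median
  x=6 (N4, w=60) cum 635
  x=8 (N2, w=25) cum 660
  x=10 (N3, w=90) cum 750
⇒ x* = 2
y-coordinate, sorted with cumulative weight:
  y=0 (N2, w=25) cum 25
  y=0 (N6, w=225) cum 250
  y=9 (N3, w=90) cum 340
  y=9 (N5, w=300) cum 640  ← median
  y=10 (N1, w=50) cum 690
  y=10 (N4, w=60) cum 750
⇒ y* = 9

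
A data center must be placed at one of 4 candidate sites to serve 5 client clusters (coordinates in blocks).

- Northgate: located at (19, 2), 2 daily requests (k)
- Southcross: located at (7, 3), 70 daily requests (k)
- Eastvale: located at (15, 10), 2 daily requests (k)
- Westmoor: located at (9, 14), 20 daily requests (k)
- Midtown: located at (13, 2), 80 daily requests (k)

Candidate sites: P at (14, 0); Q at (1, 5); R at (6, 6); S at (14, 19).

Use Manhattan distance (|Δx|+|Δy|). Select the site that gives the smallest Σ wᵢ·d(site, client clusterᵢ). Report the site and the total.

Total weighted distance at each candidate:
  P (14, 0): total = 1356
  Q (1, 5): total = 2180
  R (6, 6): total = 1440
  S (14, 19): total = 3314
Minimum is at P with total 1356 blocks.

P, total 1356 blocks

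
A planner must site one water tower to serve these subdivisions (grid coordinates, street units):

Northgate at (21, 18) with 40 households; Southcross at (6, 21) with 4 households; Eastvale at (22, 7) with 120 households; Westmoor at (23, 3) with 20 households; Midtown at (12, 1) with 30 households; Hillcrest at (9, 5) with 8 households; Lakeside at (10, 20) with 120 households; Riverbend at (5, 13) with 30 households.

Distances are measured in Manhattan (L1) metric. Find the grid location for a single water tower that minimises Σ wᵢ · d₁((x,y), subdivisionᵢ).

Manhattan distance separates: Σwᵢ(|x−xᵢ|+|y−yᵢ|) = Σwᵢ|x−xᵢ| + Σwᵢ|y−yᵢ|, so x and y are optimised independently as 1-D weighted medians.
Total weight W = 372; half = 186.
x-coordinate, sorted with cumulative weight:
  x=5 (Riverbend, w=30) cum 30
  x=6 (Southcross, w=4) cum 34
  x=9 (Hillcrest, w=8) cum 42
  x=10 (Lakeside, w=120) cum 162
  x=12 (Midtown, w=30) cum 192  ← median
  x=21 (Northgate, w=40) cum 232
  x=22 (Eastvale, w=120) cum 352
  x=23 (Westmoor, w=20) cum 372
⇒ x* = 12
y-coordinate, sorted with cumulative weight:
  y=1 (Midtown, w=30) cum 30
  y=3 (Westmoor, w=20) cum 50
  y=5 (Hillcrest, w=8) cum 58
  y=7 (Eastvale, w=120) cum 178
  y=13 (Riverbend, w=30) cum 208  ← median
  y=18 (Northgate, w=40) cum 248
  y=20 (Lakeside, w=120) cum 368
  y=21 (Southcross, w=4) cum 372
⇒ y* = 13

(12, 13)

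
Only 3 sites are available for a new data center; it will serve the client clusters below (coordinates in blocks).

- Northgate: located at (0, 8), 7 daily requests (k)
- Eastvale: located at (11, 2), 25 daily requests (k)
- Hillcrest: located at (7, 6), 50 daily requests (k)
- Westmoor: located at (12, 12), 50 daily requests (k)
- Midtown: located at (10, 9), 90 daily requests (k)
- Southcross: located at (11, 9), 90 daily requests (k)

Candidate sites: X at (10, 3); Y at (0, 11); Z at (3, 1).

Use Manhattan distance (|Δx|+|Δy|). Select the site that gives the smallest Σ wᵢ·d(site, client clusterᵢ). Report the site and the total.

Total weighted distance at each candidate:
  X (10, 3): total = 2175
  Y (0, 11): total = 4021
  Z (3, 1): total = 4535
Minimum is at X with total 2175 blocks.

X, total 2175 blocks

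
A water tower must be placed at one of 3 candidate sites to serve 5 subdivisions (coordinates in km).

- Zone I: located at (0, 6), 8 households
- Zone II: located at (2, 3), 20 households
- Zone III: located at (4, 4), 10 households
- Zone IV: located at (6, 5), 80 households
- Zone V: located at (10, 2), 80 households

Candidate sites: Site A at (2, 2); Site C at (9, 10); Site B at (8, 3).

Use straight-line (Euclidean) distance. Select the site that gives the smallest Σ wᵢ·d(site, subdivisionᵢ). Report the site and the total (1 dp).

Total weighted distance at each candidate:
  Site A (2, 2): total = 1124.1
  Site C (9, 10): total = 1466.3
  Site B (8, 3): total = 634.7
Minimum is at Site B with total 634.7 km.

Site B, total 634.7 km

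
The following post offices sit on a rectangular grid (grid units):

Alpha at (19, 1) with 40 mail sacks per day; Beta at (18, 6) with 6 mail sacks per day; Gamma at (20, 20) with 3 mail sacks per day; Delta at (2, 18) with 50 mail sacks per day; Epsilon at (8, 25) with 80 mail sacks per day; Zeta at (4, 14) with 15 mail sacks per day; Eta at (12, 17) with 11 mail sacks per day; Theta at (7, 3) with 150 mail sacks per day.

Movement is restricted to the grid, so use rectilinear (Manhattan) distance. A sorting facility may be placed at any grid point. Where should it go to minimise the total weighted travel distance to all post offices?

Manhattan distance separates: Σwᵢ(|x−xᵢ|+|y−yᵢ|) = Σwᵢ|x−xᵢ| + Σwᵢ|y−yᵢ|, so x and y are optimised independently as 1-D weighted medians.
Total weight W = 355; half = 177.5.
x-coordinate, sorted with cumulative weight:
  x=2 (Delta, w=50) cum 50
  x=4 (Zeta, w=15) cum 65
  x=7 (Theta, w=150) cum 215  ← median
  x=8 (Epsilon, w=80) cum 295
  x=12 (Eta, w=11) cum 306
  x=18 (Beta, w=6) cum 312
  x=19 (Alpha, w=40) cum 352
  x=20 (Gamma, w=3) cum 355
⇒ x* = 7
y-coordinate, sorted with cumulative weight:
  y=1 (Alpha, w=40) cum 40
  y=3 (Theta, w=150) cum 190  ← median
  y=6 (Beta, w=6) cum 196
  y=14 (Zeta, w=15) cum 211
  y=17 (Eta, w=11) cum 222
  y=18 (Delta, w=50) cum 272
  y=20 (Gamma, w=3) cum 275
  y=25 (Epsilon, w=80) cum 355
⇒ y* = 3

(7, 3)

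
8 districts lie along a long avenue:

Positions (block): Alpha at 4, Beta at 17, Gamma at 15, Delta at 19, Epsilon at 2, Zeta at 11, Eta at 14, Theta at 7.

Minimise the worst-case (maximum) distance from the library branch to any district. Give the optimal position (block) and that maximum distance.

The 1-center on a line is the midpoint of the two extreme points: leftmost at 2, rightmost at 19.
Optimal location = (2 + 19)/2 = 10.5; maximum distance = (19 − 2)/2 = 8.5.

location 10.5, max distance 8.5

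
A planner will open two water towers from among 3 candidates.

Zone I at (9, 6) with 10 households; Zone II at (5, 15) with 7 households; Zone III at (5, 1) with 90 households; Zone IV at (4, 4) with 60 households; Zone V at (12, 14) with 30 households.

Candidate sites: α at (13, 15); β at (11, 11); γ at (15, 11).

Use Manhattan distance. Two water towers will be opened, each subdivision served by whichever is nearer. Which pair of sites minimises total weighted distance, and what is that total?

Evaluate every pair (each demand assigned to the nearer of the two):
  {α, β}: total = 2466
  {β, γ}: total = 2540
  {α, γ}: total = 3106
Best pair: {α, β} with total 2466.

{α, β}, total 2466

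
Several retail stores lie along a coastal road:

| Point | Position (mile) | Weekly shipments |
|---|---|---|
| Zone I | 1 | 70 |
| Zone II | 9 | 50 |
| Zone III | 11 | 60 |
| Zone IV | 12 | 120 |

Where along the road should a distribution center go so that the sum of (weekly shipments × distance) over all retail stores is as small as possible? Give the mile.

x = 11

For a sum of weighted absolute distances on a line, the optimum is the weighted median (not the mean). Total weight W = 300; half-weight = 150.
Sort by position and accumulate weight:
  mile 1 (Zone I, w=70) → cum 70
  mile 9 (Zone II, w=50) → cum 120
  mile 11 (Zone III, w=60) → cum 180  ≥ 150 → median here
  mile 12 (Zone IV, w=120) → cum 300
Optimal location: mile 11.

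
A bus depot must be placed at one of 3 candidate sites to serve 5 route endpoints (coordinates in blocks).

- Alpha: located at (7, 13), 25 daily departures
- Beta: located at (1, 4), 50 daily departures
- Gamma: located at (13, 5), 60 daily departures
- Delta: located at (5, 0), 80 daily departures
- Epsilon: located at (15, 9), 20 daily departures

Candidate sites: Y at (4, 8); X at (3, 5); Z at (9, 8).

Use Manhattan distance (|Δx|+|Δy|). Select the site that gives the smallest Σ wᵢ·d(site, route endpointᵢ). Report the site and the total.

X, total 1930 blocks

Total weighted distance at each candidate:
  Y (4, 8): total = 2230
  X (3, 5): total = 1930
  Z (9, 8): total = 2295
Minimum is at X with total 1930 blocks.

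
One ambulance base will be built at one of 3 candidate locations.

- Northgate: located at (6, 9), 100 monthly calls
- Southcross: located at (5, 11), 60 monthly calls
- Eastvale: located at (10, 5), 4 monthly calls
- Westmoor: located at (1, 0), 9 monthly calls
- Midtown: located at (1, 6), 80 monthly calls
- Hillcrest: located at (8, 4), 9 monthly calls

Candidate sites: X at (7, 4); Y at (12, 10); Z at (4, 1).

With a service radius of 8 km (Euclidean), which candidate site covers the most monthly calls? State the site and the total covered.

X, covering 262

Coverage radius r = 8 km; a point is covered iff (Δx)²+(Δy)² ≤ 8² = 64.
  X (7, 4): covers {Northgate, Southcross, Eastvale, Westmoor, Midtown, Hillcrest} → 262
  Y (12, 10): covers {Northgate, Southcross, Eastvale, Hillcrest} → 173
  Z (4, 1): covers {Eastvale, Westmoor, Midtown, Hillcrest} → 102
Maximum coverage at X: 262 monthly calls.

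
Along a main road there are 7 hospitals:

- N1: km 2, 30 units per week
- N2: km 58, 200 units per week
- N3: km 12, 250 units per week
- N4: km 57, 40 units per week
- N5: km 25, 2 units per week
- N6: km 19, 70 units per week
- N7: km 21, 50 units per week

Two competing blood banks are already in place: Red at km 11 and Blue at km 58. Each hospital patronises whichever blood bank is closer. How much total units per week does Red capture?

402

The indifferent point is the midpoint (11+58)/2 = 34.5; hospitals left of it (closer to Red at 11) go to Red, those right go to Blue.
  N1 at 2 (w=30) → Red
  N3 at 12 (w=250) → Red
  N6 at 19 (w=70) → Red
  N7 at 21 (w=50) → Red
  N5 at 25 (w=2) → Red
  N4 at 57 (w=40) → Blue
  N2 at 58 (w=200) → Blue
Red captures 402; Blue captures 240.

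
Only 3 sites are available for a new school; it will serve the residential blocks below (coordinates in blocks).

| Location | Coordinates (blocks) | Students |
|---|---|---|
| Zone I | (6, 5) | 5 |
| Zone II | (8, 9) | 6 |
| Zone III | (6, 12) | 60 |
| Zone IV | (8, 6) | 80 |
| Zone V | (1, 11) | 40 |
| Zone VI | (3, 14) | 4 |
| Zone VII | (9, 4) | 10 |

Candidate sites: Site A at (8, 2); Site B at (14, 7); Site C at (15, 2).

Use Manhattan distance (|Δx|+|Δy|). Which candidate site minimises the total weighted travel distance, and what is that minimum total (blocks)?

Site A, total 1845 blocks

Total weighted distance at each candidate:
  Site A (8, 2): total = 1845
  Site B (14, 7): total = 2270
  Site C (15, 2): total = 3260
Minimum is at Site A with total 1845 blocks.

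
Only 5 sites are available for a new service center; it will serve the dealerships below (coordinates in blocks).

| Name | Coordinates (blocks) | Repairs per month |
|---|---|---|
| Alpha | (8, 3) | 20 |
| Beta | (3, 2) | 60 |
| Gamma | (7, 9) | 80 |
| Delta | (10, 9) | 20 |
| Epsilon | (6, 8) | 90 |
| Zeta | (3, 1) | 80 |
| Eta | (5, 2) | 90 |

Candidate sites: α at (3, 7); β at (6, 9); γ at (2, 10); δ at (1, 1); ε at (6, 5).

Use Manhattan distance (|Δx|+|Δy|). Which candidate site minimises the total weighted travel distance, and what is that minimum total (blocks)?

Total weighted distance at each candidate:
  α (3, 7): total = 2610
  β (6, 9): total = 2610
  γ (2, 10): total = 3790
  δ (1, 1): total = 3510
  ε (6, 5): total = 2190
Minimum is at ε with total 2190 blocks.

ε, total 2190 blocks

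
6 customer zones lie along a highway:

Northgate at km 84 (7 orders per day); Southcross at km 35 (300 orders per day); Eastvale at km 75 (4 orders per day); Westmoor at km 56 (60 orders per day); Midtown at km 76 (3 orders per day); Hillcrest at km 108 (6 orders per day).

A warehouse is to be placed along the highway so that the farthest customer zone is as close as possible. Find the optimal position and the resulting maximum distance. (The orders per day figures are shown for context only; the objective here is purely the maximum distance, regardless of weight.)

The 1-center on a line is the midpoint of the two extreme points: leftmost at 35, rightmost at 108.
Optimal location = (35 + 108)/2 = 71.5; maximum distance = (108 − 35)/2 = 36.5.

location 71.5, max distance 36.5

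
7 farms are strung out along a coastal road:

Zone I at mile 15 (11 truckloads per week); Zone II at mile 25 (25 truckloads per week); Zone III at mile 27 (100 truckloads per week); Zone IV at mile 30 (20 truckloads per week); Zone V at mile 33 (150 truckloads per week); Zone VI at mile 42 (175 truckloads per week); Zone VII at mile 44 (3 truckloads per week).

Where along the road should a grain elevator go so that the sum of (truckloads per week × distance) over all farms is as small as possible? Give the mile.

x = 33

For a sum of weighted absolute distances on a line, the optimum is the weighted median (not the mean). Total weight W = 484; half-weight = 242.
Sort by position and accumulate weight:
  mile 15 (Zone I, w=11) → cum 11
  mile 25 (Zone II, w=25) → cum 36
  mile 27 (Zone III, w=100) → cum 136
  mile 30 (Zone IV, w=20) → cum 156
  mile 33 (Zone V, w=150) → cum 306  ≥ 242 → median here
  mile 42 (Zone VI, w=175) → cum 481
  mile 44 (Zone VII, w=3) → cum 484
Optimal location: mile 33.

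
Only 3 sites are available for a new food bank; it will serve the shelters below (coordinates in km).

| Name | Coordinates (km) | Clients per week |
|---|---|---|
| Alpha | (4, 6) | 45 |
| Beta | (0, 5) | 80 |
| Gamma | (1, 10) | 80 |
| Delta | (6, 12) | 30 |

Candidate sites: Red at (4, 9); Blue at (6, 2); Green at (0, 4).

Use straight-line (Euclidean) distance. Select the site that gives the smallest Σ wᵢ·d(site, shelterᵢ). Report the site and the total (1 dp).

Total weighted distance at each candidate:
  Red (4, 9): total = 948.7
  Blue (6, 2): total = 1792.6
  Green (0, 4): total = 1067.9
Minimum is at Red with total 948.7 km.

Red, total 948.7 km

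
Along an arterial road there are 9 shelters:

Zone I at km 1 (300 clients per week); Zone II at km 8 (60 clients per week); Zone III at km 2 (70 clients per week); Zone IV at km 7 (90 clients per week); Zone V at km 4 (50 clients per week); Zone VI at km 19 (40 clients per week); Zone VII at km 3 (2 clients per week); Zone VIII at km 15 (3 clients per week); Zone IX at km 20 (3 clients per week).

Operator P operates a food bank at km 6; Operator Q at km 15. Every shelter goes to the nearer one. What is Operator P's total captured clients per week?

572

The indifferent point is the midpoint (6+15)/2 = 10.5; shelters left of it (closer to Operator P at 6) go to Operator P, those right go to Operator Q.
  Zone I at 1 (w=300) → Operator P
  Zone III at 2 (w=70) → Operator P
  Zone VII at 3 (w=2) → Operator P
  Zone V at 4 (w=50) → Operator P
  Zone IV at 7 (w=90) → Operator P
  Zone II at 8 (w=60) → Operator P
  Zone VIII at 15 (w=3) → Operator Q
  Zone VI at 19 (w=40) → Operator Q
  Zone IX at 20 (w=3) → Operator Q
Operator P captures 572; Operator Q captures 46.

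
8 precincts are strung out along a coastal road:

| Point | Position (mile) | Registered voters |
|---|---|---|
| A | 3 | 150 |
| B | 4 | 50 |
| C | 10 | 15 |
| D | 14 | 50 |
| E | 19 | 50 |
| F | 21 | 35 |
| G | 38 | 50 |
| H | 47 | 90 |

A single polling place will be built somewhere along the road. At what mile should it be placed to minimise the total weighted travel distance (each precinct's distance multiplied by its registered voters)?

x = 14

For a sum of weighted absolute distances on a line, the optimum is the weighted median (not the mean). Total weight W = 490; half-weight = 245.
Sort by position and accumulate weight:
  mile 3 (A, w=150) → cum 150
  mile 4 (B, w=50) → cum 200
  mile 10 (C, w=15) → cum 215
  mile 14 (D, w=50) → cum 265  ≥ 245 → median here
  mile 19 (E, w=50) → cum 315
  mile 21 (F, w=35) → cum 350
  mile 38 (G, w=50) → cum 400
  mile 47 (H, w=90) → cum 490
Optimal location: mile 14.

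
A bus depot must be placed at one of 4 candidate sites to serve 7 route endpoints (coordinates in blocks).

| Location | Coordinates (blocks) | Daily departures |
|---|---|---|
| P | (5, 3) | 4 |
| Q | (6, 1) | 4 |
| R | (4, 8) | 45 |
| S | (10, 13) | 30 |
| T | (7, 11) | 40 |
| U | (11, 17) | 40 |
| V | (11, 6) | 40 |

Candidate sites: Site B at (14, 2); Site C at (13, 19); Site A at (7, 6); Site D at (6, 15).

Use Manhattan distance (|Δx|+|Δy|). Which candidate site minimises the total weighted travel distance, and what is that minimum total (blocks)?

Total weighted distance at each candidate:
  Site B (14, 2): total = 2886
  Site C (13, 19): total = 2686
  Site A (7, 6): total = 1529
  Site D (6, 15): total = 1733
Minimum is at Site A with total 1529 blocks.

Site A, total 1529 blocks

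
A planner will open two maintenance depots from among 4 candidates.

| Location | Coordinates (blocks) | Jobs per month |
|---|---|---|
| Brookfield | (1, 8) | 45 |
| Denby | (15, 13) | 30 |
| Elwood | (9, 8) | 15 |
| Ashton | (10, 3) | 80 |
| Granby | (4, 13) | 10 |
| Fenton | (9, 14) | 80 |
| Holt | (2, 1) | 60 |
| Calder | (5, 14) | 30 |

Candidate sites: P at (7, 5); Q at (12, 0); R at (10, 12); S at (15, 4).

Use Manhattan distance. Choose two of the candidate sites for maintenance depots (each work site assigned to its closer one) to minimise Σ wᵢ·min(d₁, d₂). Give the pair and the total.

Evaluate every pair (each demand assigned to the nearer of the two):
  {P, R}: total = 2120
  {Q, R}: total = 2420
  {R, S}: total = 2800
  {P, S}: total = 3010
  {P, Q}: total = 3220
  {Q, S}: total = 4370
Best pair: {P, R} with total 2120.

{P, R}, total 2120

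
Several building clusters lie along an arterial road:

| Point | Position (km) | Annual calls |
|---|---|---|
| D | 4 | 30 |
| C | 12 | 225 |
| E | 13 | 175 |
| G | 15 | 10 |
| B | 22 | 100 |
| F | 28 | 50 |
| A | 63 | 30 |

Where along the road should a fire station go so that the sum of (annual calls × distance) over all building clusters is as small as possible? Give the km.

x = 13

For a sum of weighted absolute distances on a line, the optimum is the weighted median (not the mean). Total weight W = 620; half-weight = 310.
Sort by position and accumulate weight:
  km 4 (D, w=30) → cum 30
  km 12 (C, w=225) → cum 255
  km 13 (E, w=175) → cum 430  ≥ 310 → median here
  km 15 (G, w=10) → cum 440
  km 22 (B, w=100) → cum 540
  km 28 (F, w=50) → cum 590
  km 63 (A, w=30) → cum 620
Optimal location: km 13.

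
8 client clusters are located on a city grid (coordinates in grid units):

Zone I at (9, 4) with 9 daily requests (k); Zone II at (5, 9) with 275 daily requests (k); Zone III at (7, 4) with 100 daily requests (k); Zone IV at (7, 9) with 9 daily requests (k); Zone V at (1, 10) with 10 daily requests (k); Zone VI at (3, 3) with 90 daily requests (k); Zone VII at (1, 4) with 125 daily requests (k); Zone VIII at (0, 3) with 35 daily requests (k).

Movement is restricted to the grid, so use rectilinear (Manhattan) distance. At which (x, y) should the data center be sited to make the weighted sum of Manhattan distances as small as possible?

(5, 4)

Manhattan distance separates: Σwᵢ(|x−xᵢ|+|y−yᵢ|) = Σwᵢ|x−xᵢ| + Σwᵢ|y−yᵢ|, so x and y are optimised independently as 1-D weighted medians.
Total weight W = 653; half = 326.5.
x-coordinate, sorted with cumulative weight:
  x=0 (Zone VIII, w=35) cum 35
  x=1 (Zone V, w=10) cum 45
  x=1 (Zone VII, w=125) cum 170
  x=3 (Zone VI, w=90) cum 260
  x=5 (Zone II, w=275) cum 535  ← median
  x=7 (Zone III, w=100) cum 635
  x=7 (Zone IV, w=9) cum 644
  x=9 (Zone I, w=9) cum 653
⇒ x* = 5
y-coordinate, sorted with cumulative weight:
  y=3 (Zone VI, w=90) cum 90
  y=3 (Zone VIII, w=35) cum 125
  y=4 (Zone I, w=9) cum 134
  y=4 (Zone III, w=100) cum 234
  y=4 (Zone VII, w=125) cum 359  ← median
  y=9 (Zone II, w=275) cum 634
  y=9 (Zone IV, w=9) cum 643
  y=10 (Zone V, w=10) cum 653
⇒ y* = 4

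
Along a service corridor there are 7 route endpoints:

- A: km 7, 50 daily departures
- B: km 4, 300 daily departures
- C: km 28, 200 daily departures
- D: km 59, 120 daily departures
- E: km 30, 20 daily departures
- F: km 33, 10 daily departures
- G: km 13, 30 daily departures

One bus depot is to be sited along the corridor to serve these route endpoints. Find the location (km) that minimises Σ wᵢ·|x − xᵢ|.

x = 13

For a sum of weighted absolute distances on a line, the optimum is the weighted median (not the mean). Total weight W = 730; half-weight = 365.
Sort by position and accumulate weight:
  km 4 (B, w=300) → cum 300
  km 7 (A, w=50) → cum 350
  km 13 (G, w=30) → cum 380  ≥ 365 → median here
  km 28 (C, w=200) → cum 580
  km 30 (E, w=20) → cum 600
  km 33 (F, w=10) → cum 610
  km 59 (D, w=120) → cum 730
Optimal location: km 13.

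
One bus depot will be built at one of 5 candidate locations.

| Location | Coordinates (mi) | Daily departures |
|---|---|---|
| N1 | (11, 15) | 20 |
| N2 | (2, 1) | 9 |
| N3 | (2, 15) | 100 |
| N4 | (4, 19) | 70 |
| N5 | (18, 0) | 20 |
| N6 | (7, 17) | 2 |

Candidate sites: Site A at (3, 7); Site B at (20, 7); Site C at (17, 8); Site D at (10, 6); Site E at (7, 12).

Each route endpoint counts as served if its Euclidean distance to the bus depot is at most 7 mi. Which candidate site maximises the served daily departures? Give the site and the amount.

Coverage radius r = 7 mi; a point is covered iff (Δx)²+(Δy)² ≤ 7² = 49.
  Site A (3, 7): covers {N2} → 9
  Site B (20, 7): covers {none} → 0
  Site C (17, 8): covers {none} → 0
  Site D (10, 6): covers {none} → 0
  Site E (7, 12): covers {N1, N3, N6} → 122
Maximum coverage at Site E: 122 daily departures.

Site E, covering 122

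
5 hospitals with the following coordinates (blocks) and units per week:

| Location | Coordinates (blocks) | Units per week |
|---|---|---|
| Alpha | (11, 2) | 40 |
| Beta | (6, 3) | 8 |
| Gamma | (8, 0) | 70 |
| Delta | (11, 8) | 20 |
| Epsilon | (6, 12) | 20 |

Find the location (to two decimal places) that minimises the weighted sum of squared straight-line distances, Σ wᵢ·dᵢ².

The minimiser of Σwᵢ‖p−pᵢ‖² is the weighted centroid p* = (Σwᵢpᵢ)/(Σwᵢ).
Σwᵢ = 158.
Σwᵢxᵢ = 40·11 + 8·6 + 70·8 + 20·11 + 20·6 = 1388.
Σwᵢyᵢ = 40·2 + 8·3 + 70·0 + 20·8 + 20·12 = 504.
x* = 1388/158 = 8.78, y* = 504/158 = 3.19.

(8.78, 3.19)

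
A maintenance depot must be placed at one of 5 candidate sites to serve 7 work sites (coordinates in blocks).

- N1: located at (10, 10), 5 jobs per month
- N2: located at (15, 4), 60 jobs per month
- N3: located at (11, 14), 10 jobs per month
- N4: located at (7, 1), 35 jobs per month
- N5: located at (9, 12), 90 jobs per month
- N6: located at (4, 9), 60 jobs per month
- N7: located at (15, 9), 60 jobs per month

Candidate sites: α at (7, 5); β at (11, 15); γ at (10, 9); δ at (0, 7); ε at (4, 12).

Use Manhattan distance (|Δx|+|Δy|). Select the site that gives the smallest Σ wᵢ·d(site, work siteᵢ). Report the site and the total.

γ, total 2070 blocks

Total weighted distance at each candidate:
  α (7, 5): total = 2800
  β (11, 15): total = 3400
  γ (10, 9): total = 2070
  δ (0, 7): total = 4420
  ε (4, 12): total = 3230
Minimum is at γ with total 2070 blocks.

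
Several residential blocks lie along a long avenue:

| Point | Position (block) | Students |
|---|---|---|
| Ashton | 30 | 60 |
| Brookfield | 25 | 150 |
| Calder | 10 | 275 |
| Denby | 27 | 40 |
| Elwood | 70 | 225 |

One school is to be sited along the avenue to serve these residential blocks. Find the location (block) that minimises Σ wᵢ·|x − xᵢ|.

For a sum of weighted absolute distances on a line, the optimum is the weighted median (not the mean). Total weight W = 750; half-weight = 375.
Sort by position and accumulate weight:
  block 10 (Calder, w=275) → cum 275
  block 25 (Brookfield, w=150) → cum 425  ≥ 375 → median here
  block 27 (Denby, w=40) → cum 465
  block 30 (Ashton, w=60) → cum 525
  block 70 (Elwood, w=225) → cum 750
Optimal location: block 25.

x = 25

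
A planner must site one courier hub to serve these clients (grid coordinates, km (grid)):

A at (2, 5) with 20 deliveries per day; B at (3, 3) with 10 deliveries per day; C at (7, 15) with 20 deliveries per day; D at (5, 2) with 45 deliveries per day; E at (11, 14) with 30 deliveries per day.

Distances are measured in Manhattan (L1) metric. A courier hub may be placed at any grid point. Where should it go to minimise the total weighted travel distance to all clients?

(5, 5)

Manhattan distance separates: Σwᵢ(|x−xᵢ|+|y−yᵢ|) = Σwᵢ|x−xᵢ| + Σwᵢ|y−yᵢ|, so x and y are optimised independently as 1-D weighted medians.
Total weight W = 125; half = 62.5.
x-coordinate, sorted with cumulative weight:
  x=2 (A, w=20) cum 20
  x=3 (B, w=10) cum 30
  x=5 (D, w=45) cum 75  ← median
  x=7 (C, w=20) cum 95
  x=11 (E, w=30) cum 125
⇒ x* = 5
y-coordinate, sorted with cumulative weight:
  y=2 (D, w=45) cum 45
  y=3 (B, w=10) cum 55
  y=5 (A, w=20) cum 75  ← median
  y=14 (E, w=30) cum 105
  y=15 (C, w=20) cum 125
⇒ y* = 5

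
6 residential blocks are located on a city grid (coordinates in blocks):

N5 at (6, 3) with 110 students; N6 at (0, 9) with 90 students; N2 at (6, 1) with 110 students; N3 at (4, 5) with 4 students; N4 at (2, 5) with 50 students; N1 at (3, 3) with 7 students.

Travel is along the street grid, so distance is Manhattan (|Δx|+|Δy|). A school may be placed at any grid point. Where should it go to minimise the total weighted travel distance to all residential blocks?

(6, 3)

Manhattan distance separates: Σwᵢ(|x−xᵢ|+|y−yᵢ|) = Σwᵢ|x−xᵢ| + Σwᵢ|y−yᵢ|, so x and y are optimised independently as 1-D weighted medians.
Total weight W = 371; half = 185.5.
x-coordinate, sorted with cumulative weight:
  x=0 (N6, w=90) cum 90
  x=2 (N4, w=50) cum 140
  x=3 (N1, w=7) cum 147
  x=4 (N3, w=4) cum 151
  x=6 (N5, w=110) cum 261  ← median
  x=6 (N2, w=110) cum 371
⇒ x* = 6
y-coordinate, sorted with cumulative weight:
  y=1 (N2, w=110) cum 110
  y=3 (N5, w=110) cum 220  ← median
  y=3 (N1, w=7) cum 227
  y=5 (N3, w=4) cum 231
  y=5 (N4, w=50) cum 281
  y=9 (N6, w=90) cum 371
⇒ y* = 3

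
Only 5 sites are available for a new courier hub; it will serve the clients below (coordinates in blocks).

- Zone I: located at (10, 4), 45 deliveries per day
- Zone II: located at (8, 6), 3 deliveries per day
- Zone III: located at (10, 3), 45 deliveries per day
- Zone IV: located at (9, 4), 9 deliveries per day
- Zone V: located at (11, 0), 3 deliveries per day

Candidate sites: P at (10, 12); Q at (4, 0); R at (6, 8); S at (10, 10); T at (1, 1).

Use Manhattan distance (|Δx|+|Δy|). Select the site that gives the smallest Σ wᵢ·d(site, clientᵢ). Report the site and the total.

Total weighted distance at each candidate:
  P (10, 12): total = 909
  Q (4, 0): total = 987
  R (6, 8): total = 879
  S (10, 10): total = 699
  T (1, 1): total = 1203
Minimum is at S with total 699 blocks.

S, total 699 blocks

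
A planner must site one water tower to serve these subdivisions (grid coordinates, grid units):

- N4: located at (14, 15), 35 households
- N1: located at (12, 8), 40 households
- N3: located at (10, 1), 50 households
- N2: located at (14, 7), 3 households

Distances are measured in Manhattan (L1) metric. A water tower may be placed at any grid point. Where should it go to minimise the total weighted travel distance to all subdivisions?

Manhattan distance separates: Σwᵢ(|x−xᵢ|+|y−yᵢ|) = Σwᵢ|x−xᵢ| + Σwᵢ|y−yᵢ|, so x and y are optimised independently as 1-D weighted medians.
Total weight W = 128; half = 64.
x-coordinate, sorted with cumulative weight:
  x=10 (N3, w=50) cum 50
  x=12 (N1, w=40) cum 90  ← median
  x=14 (N4, w=35) cum 125
  x=14 (N2, w=3) cum 128
⇒ x* = 12
y-coordinate, sorted with cumulative weight:
  y=1 (N3, w=50) cum 50
  y=7 (N2, w=3) cum 53
  y=8 (N1, w=40) cum 93  ← median
  y=15 (N4, w=35) cum 128
⇒ y* = 8

(12, 8)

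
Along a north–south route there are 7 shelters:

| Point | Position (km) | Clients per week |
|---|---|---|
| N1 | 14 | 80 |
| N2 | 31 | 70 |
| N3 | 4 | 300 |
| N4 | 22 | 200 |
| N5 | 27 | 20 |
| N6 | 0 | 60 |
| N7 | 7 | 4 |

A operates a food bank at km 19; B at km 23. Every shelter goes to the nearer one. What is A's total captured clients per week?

The indifferent point is the midpoint (19+23)/2 = 21; shelters left of it (closer to A at 19) go to A, those right go to B.
  N6 at 0 (w=60) → A
  N3 at 4 (w=300) → A
  N7 at 7 (w=4) → A
  N1 at 14 (w=80) → A
  N4 at 22 (w=200) → B
  N5 at 27 (w=20) → B
  N2 at 31 (w=70) → B
A captures 444; B captures 290.

444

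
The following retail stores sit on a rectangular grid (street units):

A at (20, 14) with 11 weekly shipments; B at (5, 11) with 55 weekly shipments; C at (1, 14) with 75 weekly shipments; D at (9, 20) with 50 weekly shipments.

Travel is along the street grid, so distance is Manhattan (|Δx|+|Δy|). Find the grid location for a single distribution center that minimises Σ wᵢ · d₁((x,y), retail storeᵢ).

Manhattan distance separates: Σwᵢ(|x−xᵢ|+|y−yᵢ|) = Σwᵢ|x−xᵢ| + Σwᵢ|y−yᵢ|, so x and y are optimised independently as 1-D weighted medians.
Total weight W = 191; half = 95.5.
x-coordinate, sorted with cumulative weight:
  x=1 (C, w=75) cum 75
  x=5 (B, w=55) cum 130  ← median
  x=9 (D, w=50) cum 180
  x=20 (A, w=11) cum 191
⇒ x* = 5
y-coordinate, sorted with cumulative weight:
  y=11 (B, w=55) cum 55
  y=14 (A, w=11) cum 66
  y=14 (C, w=75) cum 141  ← median
  y=20 (D, w=50) cum 191
⇒ y* = 14

(5, 14)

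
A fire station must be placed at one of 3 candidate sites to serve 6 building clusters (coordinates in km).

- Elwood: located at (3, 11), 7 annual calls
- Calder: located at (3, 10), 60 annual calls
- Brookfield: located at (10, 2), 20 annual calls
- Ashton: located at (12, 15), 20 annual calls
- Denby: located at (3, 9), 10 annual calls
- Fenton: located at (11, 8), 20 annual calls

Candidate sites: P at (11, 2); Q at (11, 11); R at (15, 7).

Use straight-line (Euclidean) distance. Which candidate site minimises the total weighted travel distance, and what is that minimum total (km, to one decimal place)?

Q, total 945.8 km

Total weighted distance at each candidate:
  P (11, 2): total = 1270.2
  Q (11, 11): total = 945.8
  R (15, 7): total = 1347.1
Minimum is at Q with total 945.8 km.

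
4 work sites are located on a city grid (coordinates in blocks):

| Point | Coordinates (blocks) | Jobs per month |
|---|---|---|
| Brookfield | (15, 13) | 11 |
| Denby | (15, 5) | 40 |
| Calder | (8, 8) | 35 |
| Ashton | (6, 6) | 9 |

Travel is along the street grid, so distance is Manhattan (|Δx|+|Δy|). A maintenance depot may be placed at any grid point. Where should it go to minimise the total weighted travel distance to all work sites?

(15, 6)

Manhattan distance separates: Σwᵢ(|x−xᵢ|+|y−yᵢ|) = Σwᵢ|x−xᵢ| + Σwᵢ|y−yᵢ|, so x and y are optimised independently as 1-D weighted medians.
Total weight W = 95; half = 47.5.
x-coordinate, sorted with cumulative weight:
  x=6 (Ashton, w=9) cum 9
  x=8 (Calder, w=35) cum 44
  x=15 (Brookfield, w=11) cum 55  ← median
  x=15 (Denby, w=40) cum 95
⇒ x* = 15
y-coordinate, sorted with cumulative weight:
  y=5 (Denby, w=40) cum 40
  y=6 (Ashton, w=9) cum 49  ← median
  y=8 (Calder, w=35) cum 84
  y=13 (Brookfield, w=11) cum 95
⇒ y* = 6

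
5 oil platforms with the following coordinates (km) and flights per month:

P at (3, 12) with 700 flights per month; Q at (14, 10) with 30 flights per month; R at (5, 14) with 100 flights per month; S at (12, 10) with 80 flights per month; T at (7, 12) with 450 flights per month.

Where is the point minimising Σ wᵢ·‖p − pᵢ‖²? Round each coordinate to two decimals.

(5.24, 11.99)

The minimiser of Σwᵢ‖p−pᵢ‖² is the weighted centroid p* = (Σwᵢpᵢ)/(Σwᵢ).
Σwᵢ = 1360.
Σwᵢxᵢ = 700·3 + 30·14 + 100·5 + 80·12 + 450·7 = 7130.
Σwᵢyᵢ = 700·12 + 30·10 + 100·14 + 80·10 + 450·12 = 16300.
x* = 7130/1360 = 5.24, y* = 16300/1360 = 11.99.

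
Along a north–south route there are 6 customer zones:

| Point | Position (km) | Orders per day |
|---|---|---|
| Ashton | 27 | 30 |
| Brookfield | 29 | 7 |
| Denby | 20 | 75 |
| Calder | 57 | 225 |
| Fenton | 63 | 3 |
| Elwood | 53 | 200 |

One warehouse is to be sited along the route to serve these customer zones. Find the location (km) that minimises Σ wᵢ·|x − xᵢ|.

For a sum of weighted absolute distances on a line, the optimum is the weighted median (not the mean). Total weight W = 540; half-weight = 270.
Sort by position and accumulate weight:
  km 20 (Denby, w=75) → cum 75
  km 27 (Ashton, w=30) → cum 105
  km 29 (Brookfield, w=7) → cum 112
  km 53 (Elwood, w=200) → cum 312  ≥ 270 → median here
  km 57 (Calder, w=225) → cum 537
  km 63 (Fenton, w=3) → cum 540
Optimal location: km 53.

x = 53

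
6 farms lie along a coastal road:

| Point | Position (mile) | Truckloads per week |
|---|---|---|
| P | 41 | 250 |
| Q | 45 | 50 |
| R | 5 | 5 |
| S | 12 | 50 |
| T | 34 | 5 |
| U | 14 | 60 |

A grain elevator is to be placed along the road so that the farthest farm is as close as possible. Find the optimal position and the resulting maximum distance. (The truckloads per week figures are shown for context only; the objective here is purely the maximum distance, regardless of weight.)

The 1-center on a line is the midpoint of the two extreme points: leftmost at 5, rightmost at 45.
Optimal location = (5 + 45)/2 = 25; maximum distance = (45 − 5)/2 = 20.

location 25, max distance 20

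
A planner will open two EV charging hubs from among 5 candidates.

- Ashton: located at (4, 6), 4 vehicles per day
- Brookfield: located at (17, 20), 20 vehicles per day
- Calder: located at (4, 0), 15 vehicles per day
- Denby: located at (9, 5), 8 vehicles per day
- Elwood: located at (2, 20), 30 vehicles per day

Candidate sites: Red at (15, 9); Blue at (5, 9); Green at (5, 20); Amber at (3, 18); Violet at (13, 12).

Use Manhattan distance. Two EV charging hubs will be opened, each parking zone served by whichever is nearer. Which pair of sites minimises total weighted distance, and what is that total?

{Blue, Green}, total 560

Evaluate every pair (each demand assigned to the nearer of the two):
  {Blue, Green}: total = 560
  {Blue, Amber}: total = 640
  {Amber, Violet}: total = 755
  {Red, Green}: total = 766
  {Red, Amber}: total = 767
  {Green, Violet}: total = 793
  {Green, Amber}: total = 819
  {Blue, Violet}: total = 890
  {Red, Blue}: total = 910
  {Red, Violet}: total = 1246
Best pair: {Blue, Green} with total 560.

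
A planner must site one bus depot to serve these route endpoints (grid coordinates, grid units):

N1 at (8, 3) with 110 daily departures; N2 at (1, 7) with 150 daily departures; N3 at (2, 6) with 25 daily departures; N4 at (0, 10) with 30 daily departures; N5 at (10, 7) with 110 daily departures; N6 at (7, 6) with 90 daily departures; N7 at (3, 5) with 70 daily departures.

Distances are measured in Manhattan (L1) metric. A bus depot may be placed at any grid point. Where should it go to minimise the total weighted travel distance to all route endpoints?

Manhattan distance separates: Σwᵢ(|x−xᵢ|+|y−yᵢ|) = Σwᵢ|x−xᵢ| + Σwᵢ|y−yᵢ|, so x and y are optimised independently as 1-D weighted medians.
Total weight W = 585; half = 292.5.
x-coordinate, sorted with cumulative weight:
  x=0 (N4, w=30) cum 30
  x=1 (N2, w=150) cum 180
  x=2 (N3, w=25) cum 205
  x=3 (N7, w=70) cum 275
  x=7 (N6, w=90) cum 365  ← median
  x=8 (N1, w=110) cum 475
  x=10 (N5, w=110) cum 585
⇒ x* = 7
y-coordinate, sorted with cumulative weight:
  y=3 (N1, w=110) cum 110
  y=5 (N7, w=70) cum 180
  y=6 (N3, w=25) cum 205
  y=6 (N6, w=90) cum 295  ← median
  y=7 (N2, w=150) cum 445
  y=7 (N5, w=110) cum 555
  y=10 (N4, w=30) cum 585
⇒ y* = 6

(7, 6)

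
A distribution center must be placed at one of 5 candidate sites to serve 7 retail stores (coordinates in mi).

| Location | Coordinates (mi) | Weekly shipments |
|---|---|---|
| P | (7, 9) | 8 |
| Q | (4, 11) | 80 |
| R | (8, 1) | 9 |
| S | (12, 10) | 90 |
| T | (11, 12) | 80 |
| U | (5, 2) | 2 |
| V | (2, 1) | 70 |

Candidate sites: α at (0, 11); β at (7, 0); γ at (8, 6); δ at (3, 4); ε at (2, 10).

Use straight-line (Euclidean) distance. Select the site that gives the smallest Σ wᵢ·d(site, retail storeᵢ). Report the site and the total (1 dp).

Total weighted distance at each candidate:
  α (0, 11): total = 3195.3
  β (7, 0): total = 3377.6
  γ (8, 6): total = 2185.0
  δ (3, 4): total = 2775.0
  ε (2, 10): total = 2601.7
Minimum is at γ with total 2185.0 mi.

γ, total 2185.0 mi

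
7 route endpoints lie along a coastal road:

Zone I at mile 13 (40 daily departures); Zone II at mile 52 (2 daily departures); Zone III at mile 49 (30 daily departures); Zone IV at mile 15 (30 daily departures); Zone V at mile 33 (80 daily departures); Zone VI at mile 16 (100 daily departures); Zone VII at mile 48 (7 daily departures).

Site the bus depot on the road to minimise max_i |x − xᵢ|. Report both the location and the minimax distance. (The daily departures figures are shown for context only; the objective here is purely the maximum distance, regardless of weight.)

The 1-center on a line is the midpoint of the two extreme points: leftmost at 13, rightmost at 52.
Optimal location = (13 + 52)/2 = 32.5; maximum distance = (52 − 13)/2 = 19.5.

location 32.5, max distance 19.5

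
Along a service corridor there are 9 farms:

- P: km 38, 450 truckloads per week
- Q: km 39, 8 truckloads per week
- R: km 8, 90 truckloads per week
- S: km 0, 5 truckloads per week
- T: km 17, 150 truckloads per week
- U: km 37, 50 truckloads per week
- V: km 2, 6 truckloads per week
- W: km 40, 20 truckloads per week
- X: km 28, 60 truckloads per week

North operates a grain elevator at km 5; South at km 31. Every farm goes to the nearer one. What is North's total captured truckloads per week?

The indifferent point is the midpoint (5+31)/2 = 18; farms left of it (closer to North at 5) go to North, those right go to South.
  S at 0 (w=5) → North
  V at 2 (w=6) → North
  R at 8 (w=90) → North
  T at 17 (w=150) → North
  X at 28 (w=60) → South
  U at 37 (w=50) → South
  P at 38 (w=450) → South
  Q at 39 (w=8) → South
  W at 40 (w=20) → South
North captures 251; South captures 588.

251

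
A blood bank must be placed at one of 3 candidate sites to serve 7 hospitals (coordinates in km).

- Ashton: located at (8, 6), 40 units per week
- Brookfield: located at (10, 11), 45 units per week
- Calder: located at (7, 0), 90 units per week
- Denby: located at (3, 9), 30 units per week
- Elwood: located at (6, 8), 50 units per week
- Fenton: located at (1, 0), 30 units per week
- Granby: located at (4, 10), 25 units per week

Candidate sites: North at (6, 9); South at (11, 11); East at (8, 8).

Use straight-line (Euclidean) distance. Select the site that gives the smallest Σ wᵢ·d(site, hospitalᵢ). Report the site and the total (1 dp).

Total weighted distance at each candidate:
  North (6, 9): total = 1665.2
  South (11, 11): total = 2493.4
  East (8, 8): total = 1651.5
Minimum is at East with total 1651.5 km.

East, total 1651.5 km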